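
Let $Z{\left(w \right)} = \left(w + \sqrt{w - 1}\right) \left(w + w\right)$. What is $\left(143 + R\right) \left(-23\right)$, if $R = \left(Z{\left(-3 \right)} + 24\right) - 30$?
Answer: $-3565 + 276 i \approx -3565.0 + 276.0 i$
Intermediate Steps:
$Z{\left(w \right)} = 2 w \left(w + \sqrt{-1 + w}\right)$ ($Z{\left(w \right)} = \left(w + \sqrt{-1 + w}\right) 2 w = 2 w \left(w + \sqrt{-1 + w}\right)$)
$R = 12 - 12 i$ ($R = \left(2 \left(-3\right) \left(-3 + \sqrt{-1 - 3}\right) + 24\right) - 30 = \left(2 \left(-3\right) \left(-3 + \sqrt{-4}\right) + 24\right) - 30 = \left(2 \left(-3\right) \left(-3 + 2 i\right) + 24\right) - 30 = \left(\left(18 - 12 i\right) + 24\right) - 30 = \left(42 - 12 i\right) - 30 = 12 - 12 i \approx 12.0 - 12.0 i$)
$\left(143 + R\right) \left(-23\right) = \left(143 + \left(12 - 12 i\right)\right) \left(-23\right) = \left(155 - 12 i\right) \left(-23\right) = -3565 + 276 i$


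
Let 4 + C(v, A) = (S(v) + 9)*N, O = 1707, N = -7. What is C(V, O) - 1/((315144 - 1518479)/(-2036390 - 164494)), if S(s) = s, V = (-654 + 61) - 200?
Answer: 942412608/171905 ≈ 5482.2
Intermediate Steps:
V = -793 (V = -593 - 200 = -793)
C(v, A) = -67 - 7*v (C(v, A) = -4 + (v + 9)*(-7) = -4 + (9 + v)*(-7) = -4 + (-63 - 7*v) = -67 - 7*v)
C(V, O) - 1/((315144 - 1518479)/(-2036390 - 164494)) = (-67 - 7*(-793)) - 1/((315144 - 1518479)/(-2036390 - 164494)) = (-67 + 5551) - 1/((-1203335/(-2200884))) = 5484 - 1/((-1203335*(-1/2200884))) = 5484 - 1/171905/314412 = 5484 - 1*314412/171905 = 5484 - 314412/171905 = 942412608/171905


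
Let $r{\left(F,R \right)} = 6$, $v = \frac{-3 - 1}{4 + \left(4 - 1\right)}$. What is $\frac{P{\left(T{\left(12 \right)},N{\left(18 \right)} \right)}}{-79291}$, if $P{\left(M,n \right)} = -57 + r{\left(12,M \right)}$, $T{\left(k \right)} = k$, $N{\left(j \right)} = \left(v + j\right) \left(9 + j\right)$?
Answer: $\frac{51}{79291} \approx 0.0006432$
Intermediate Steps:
$v = - \frac{4}{7}$ ($v = - \frac{4}{4 + \left(4 - 1\right)} = - \frac{4}{4 + 3} = - \frac{4}{7} \approx -0.57143$)
$N{\left(j \right)} = \left(9 + j\right) \left(- \frac{4}{7} + j\right)$ ($N{\left(j \right)} = \left(- \frac{4}{7} + j\right) \left(9 + j\right) = \left(9 + j\right) \left(- \frac{4}{7} + j\right)$)
$P{\left(M,n \right)} = -51$ ($P{\left(M,n \right)} = -57 + 6 = -51$)
$\frac{P{\left(T{\left(12 \right)},N{\left(18 \right)} \right)}}{-79291} = - \frac{51}{-79291} = \left(-51\right) \left(- \frac{1}{79291}\right) = \frac{51}{79291}$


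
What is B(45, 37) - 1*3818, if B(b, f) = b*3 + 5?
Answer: -3678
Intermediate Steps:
B(b, f) = 5 + 3*b (B(b, f) = 3*b + 5 = 5 + 3*b)
B(45, 37) - 1*3818 = (5 + 3*45) - 1*3818 = (5 + 135) - 3818 = 140 - 3818 = -3678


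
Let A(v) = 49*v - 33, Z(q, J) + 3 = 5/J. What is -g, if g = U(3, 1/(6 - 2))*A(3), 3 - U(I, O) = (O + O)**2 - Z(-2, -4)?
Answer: 171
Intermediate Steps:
Z(q, J) = -3 + 5/J
U(I, O) = -5/4 - 4*O**2 (U(I, O) = 3 - ((O + O)**2 - (-3 + 5/(-4))) = 3 - ((2*O)**2 - (-3 + 5*(-1/4))) = 3 - (4*O**2 - (-3 - 5/4)) = 3 - (4*O**2 - 1*(-17/4)) = 3 - (4*O**2 + 17/4) = 3 - (17/4 + 4*O**2) = 3 + (-17/4 - 4*O**2) = -5/4 - 4*O**2)
A(v) = -33 + 49*v
g = -171 (g = (-5/4 - 4/(6 - 2)**2)*(-33 + 49*3) = (-5/4 - 4*(1/4)**2)*(-33 + 147) = (-5/4 - 4*(1/4)**2)*114 = (-5/4 - 4*1/16)*114 = (-5/4 - 1/4)*114 = -3/2*114 = -171)
-g = -1*(-171) = 171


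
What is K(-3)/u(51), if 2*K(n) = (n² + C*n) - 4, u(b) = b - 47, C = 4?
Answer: -7/8 ≈ -0.87500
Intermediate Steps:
u(b) = -47 + b
K(n) = -2 + n²/2 + 2*n (K(n) = ((n² + 4*n) - 4)/2 = (-4 + n² + 4*n)/2 = -2 + n²/2 + 2*n)
K(-3)/u(51) = (-2 + (½)*(-3)² + 2*(-3))/(-47 + 51) = (-2 + (½)*9 - 6)/4 = (-2 + 9/2 - 6)/4 = (¼)*(-7/2) = -7/8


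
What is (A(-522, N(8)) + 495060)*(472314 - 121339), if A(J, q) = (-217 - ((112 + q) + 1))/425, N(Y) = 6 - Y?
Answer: 2953808014708/17 ≈ 1.7375e+11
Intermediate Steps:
A(J, q) = -66/85 - q/425 (A(J, q) = (-217 - (113 + q))*(1/425) = (-217 + (-113 - q))*(1/425) = (-330 - q)*(1/425) = -66/85 - q/425)
(A(-522, N(8)) + 495060)*(472314 - 121339) = ((-66/85 - (6 - 1*8)/425) + 495060)*(472314 - 121339) = ((-66/85 - (6 - 8)/425) + 495060)*350975 = ((-66/85 - 1/425*(-2)) + 495060)*350975 = ((-66/85 + 2/425) + 495060)*350975 = (-328/425 + 495060)*350975 = (210400172/425)*350975 = 2953808014708/17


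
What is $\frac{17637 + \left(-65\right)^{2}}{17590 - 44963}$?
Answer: $- \frac{21862}{27373} \approx -0.79867$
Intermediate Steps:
$\frac{17637 + \left(-65\right)^{2}}{17590 - 44963} = \frac{17637 + 4225}{-27373} = 21862 \left(- \frac{1}{27373}\right) = - \frac{21862}{27373}$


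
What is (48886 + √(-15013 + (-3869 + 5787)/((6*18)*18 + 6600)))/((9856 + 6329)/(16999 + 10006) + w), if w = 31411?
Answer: 132016643/84827024 + 5401*I*√17123932059/181190523264 ≈ 1.5563 + 0.0039007*I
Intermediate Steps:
(48886 + √(-15013 + (-3869 + 5787)/((6*18)*18 + 6600)))/((9856 + 6329)/(16999 + 10006) + w) = (48886 + √(-15013 + (-3869 + 5787)/((6*18)*18 + 6600)))/((9856 + 6329)/(16999 + 10006) + 31411) = (48886 + √(-15013 + 1918/(108*18 + 6600)))/(16185/27005 + 31411) = (48886 + √(-15013 + 1918/(1944 + 6600)))/(16185*(1/27005) + 31411) = (48886 + √(-15013 + 1918/8544))/(3237/5401 + 31411) = (48886 + √(-15013 + 1918*(1/8544)))/(169654048/5401) = (48886 + √(-15013 + 959/4272))*(5401/169654048) = (48886 + √(-64134577/4272))*(5401/169654048) = (48886 + I*√17123932059/1068)*(5401/169654048) = 132016643/84827024 + 5401*I*√17123932059/181190523264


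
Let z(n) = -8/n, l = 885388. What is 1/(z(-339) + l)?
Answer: 339/300146540 ≈ 1.1294e-6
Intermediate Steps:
1/(z(-339) + l) = 1/(-8/(-339) + 885388) = 1/(-8*(-1/339) + 885388) = 1/(8/339 + 885388) = 1/(300146540/339) = 339/300146540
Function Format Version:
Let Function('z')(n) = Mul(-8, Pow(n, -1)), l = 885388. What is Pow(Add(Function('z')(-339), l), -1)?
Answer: Rational(339, 300146540) ≈ 1.1294e-6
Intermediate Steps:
Pow(Add(Function('z')(-339), l), -1) = Pow(Add(Mul(-8, Pow(-339, -1)), 885388), -1) = Pow(Add(Mul(-8, Rational(-1, 339)), 885388), -1) = Pow(Add(Rational(8, 339), 885388), -1) = Pow(Rational(300146540, 339), -1) = Rational(339, 300146540)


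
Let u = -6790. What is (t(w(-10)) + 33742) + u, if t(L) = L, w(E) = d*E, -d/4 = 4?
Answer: 27112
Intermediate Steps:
d = -16 (d = -4*4 = -16)
w(E) = -16*E
(t(w(-10)) + 33742) + u = (-16*(-10) + 33742) - 6790 = (160 + 33742) - 6790 = 33902 - 6790 = 27112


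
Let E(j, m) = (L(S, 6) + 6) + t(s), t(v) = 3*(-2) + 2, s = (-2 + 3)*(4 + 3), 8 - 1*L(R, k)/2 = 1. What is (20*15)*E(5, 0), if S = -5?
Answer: 4800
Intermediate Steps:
L(R, k) = 14 (L(R, k) = 16 - 2*1 = 16 - 2 = 14)
s = 7 (s = 1*7 = 7)
t(v) = -4 (t(v) = -6 + 2 = -4)
E(j, m) = 16 (E(j, m) = (14 + 6) - 4 = 20 - 4 = 16)
(20*15)*E(5, 0) = (20*15)*16 = 300*16 = 4800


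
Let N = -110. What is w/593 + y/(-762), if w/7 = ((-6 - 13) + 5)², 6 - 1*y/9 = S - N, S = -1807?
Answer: -2681149/150622 ≈ -17.801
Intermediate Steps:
y = 15327 (y = 54 - 9*(-1807 - 1*(-110)) = 54 - 9*(-1807 + 110) = 54 - 9*(-1697) = 54 + 15273 = 15327)
w = 1372 (w = 7*((-6 - 13) + 5)² = 7*(-19 + 5)² = 7*(-14)² = 7*196 = 1372)
w/593 + y/(-762) = 1372/593 + 15327/(-762) = 1372*(1/593) + 15327*(-1/762) = 1372/593 - 5109/254 = -2681149/150622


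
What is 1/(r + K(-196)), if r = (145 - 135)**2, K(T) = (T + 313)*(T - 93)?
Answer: -1/33713 ≈ -2.9662e-5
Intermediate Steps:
K(T) = (-93 + T)*(313 + T) (K(T) = (313 + T)*(-93 + T) = (-93 + T)*(313 + T))
r = 100 (r = 10**2 = 100)
1/(r + K(-196)) = 1/(100 + (-29109 + (-196)**2 + 220*(-196))) = 1/(100 + (-29109 + 38416 - 43120)) = 1/(100 - 33813) = 1/(-33713) = -1/33713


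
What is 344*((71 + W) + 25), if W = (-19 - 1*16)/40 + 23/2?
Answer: 36679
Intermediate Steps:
W = 85/8 (W = (-19 - 16)*(1/40) + 23*(1/2) = -35*1/40 + 23/2 = -7/8 + 23/2 = 85/8 ≈ 10.625)
344*((71 + W) + 25) = 344*((71 + 85/8) + 25) = 344*(653/8 + 25) = 344*(853/8) = 36679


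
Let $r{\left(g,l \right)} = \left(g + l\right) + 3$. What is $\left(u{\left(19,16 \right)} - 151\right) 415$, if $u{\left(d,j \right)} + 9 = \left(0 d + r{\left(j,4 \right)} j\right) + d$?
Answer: $94205$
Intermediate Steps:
$r{\left(g,l \right)} = 3 + g + l$
$u{\left(d,j \right)} = -9 + d + j \left(7 + j\right)$ ($u{\left(d,j \right)} = -9 + \left(\left(0 d + \left(3 + j + 4\right) j\right) + d\right) = -9 + \left(\left(0 + \left(7 + j\right) j\right) + d\right) = -9 + \left(\left(0 + j \left(7 + j\right)\right) + d\right) = -9 + \left(j \left(7 + j\right) + d\right) = -9 + \left(d + j \left(7 + j\right)\right) = -9 + d + j \left(7 + j\right)$)
$\left(u{\left(19,16 \right)} - 151\right) 415 = \left(\left(-9 + 19 + 16 \left(7 + 16\right)\right) - 151\right) 415 = \left(\left(-9 + 19 + 16 \cdot 23\right) - 151\right) 415 = \left(\left(-9 + 19 + 368\right) - 151\right) 415 = \left(378 - 151\right) 415 = 227 \cdot 415 = 94205$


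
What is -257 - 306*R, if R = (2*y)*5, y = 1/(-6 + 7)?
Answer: -3317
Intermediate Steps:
y = 1 (y = 1/1 = 1)
R = 10 (R = (2*1)*5 = 2*5 = 10)
-257 - 306*R = -257 - 306*10 = -257 - 3060 = -3317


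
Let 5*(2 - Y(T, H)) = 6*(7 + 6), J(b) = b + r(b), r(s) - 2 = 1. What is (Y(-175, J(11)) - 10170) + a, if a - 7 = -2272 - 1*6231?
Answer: -93398/5 ≈ -18680.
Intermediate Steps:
a = -8496 (a = 7 + (-2272 - 1*6231) = 7 + (-2272 - 6231) = 7 - 8503 = -8496)
r(s) = 3 (r(s) = 2 + 1 = 3)
J(b) = 3 + b (J(b) = b + 3 = 3 + b)
Y(T, H) = -68/5 (Y(T, H) = 2 - 6*(7 + 6)/5 = 2 - 6*13/5 = 2 - 1/5*78 = 2 - 78/5 = -68/5)
(Y(-175, J(11)) - 10170) + a = (-68/5 - 10170) - 8496 = -50918/5 - 8496 = -93398/5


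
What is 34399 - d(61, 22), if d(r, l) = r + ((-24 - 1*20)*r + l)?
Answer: 37000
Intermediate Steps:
d(r, l) = l - 43*r (d(r, l) = r + ((-24 - 20)*r + l) = r + (-44*r + l) = r + (l - 44*r) = l - 43*r)
34399 - d(61, 22) = 34399 - (22 - 43*61) = 34399 - (22 - 2623) = 34399 - 1*(-2601) = 34399 + 2601 = 37000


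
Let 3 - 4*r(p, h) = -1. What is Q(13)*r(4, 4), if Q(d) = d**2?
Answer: 169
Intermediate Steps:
r(p, h) = 1 (r(p, h) = 3/4 - 1/4*(-1) = 3/4 + 1/4 = 1)
Q(13)*r(4, 4) = 13**2*1 = 169*1 = 169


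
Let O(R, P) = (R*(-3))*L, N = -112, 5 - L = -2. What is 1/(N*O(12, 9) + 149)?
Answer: 1/28373 ≈ 3.5245e-5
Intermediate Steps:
L = 7 (L = 5 - 1*(-2) = 5 + 2 = 7)
O(R, P) = -21*R (O(R, P) = (R*(-3))*7 = -3*R*7 = -21*R)
1/(N*O(12, 9) + 149) = 1/(-(-2352)*12 + 149) = 1/(-112*(-252) + 149) = 1/(28224 + 149) = 1/28373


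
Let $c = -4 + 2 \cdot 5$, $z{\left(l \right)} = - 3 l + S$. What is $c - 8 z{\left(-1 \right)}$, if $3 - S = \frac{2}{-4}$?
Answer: $-46$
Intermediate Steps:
$S = \frac{7}{2}$ ($S = 3 - \frac{2}{-4} = 3 - 2 \left(- \frac{1}{4}\right) = 3 - - \frac{1}{2} = 3 + \frac{1}{2} = \frac{7}{2} \approx 3.5$)
$z{\left(l \right)} = \frac{7}{2} - 3 l$ ($z{\left(l \right)} = - 3 l + \frac{7}{2} = \frac{7}{2} - 3 l$)
$c = 6$ ($c = -4 + 10 = 6$)
$c - 8 z{\left(-1 \right)} = 6 - 8 \left(\frac{7}{2} - -3\right) = 6 - 8 \left(\frac{7}{2} + 3\right) = 6 - 52 = -46$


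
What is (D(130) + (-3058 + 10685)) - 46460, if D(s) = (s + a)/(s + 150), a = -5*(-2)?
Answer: -77665/2 ≈ -38833.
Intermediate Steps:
a = 10
D(s) = (10 + s)/(150 + s) (D(s) = (s + 10)/(s + 150) = (10 + s)/(150 + s))
(D(130) + (-3058 + 10685)) - 46460 = ((10 + 130)/(150 + 130) + (-3058 + 10685)) - 46460 = (140/280 + 7627) - 46460 = ((1/280)*140 + 7627) - 46460 = (1/2 + 7627) - 46460 = 15255/2 - 46460 = -77665/2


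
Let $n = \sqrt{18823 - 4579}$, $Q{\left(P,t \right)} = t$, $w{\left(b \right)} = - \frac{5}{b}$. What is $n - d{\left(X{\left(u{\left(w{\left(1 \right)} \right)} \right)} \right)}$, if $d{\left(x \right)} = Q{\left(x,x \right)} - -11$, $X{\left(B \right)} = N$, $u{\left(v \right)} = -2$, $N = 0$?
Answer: $-11 + 2 \sqrt{3561} \approx 108.35$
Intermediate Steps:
$X{\left(B \right)} = 0$
$d{\left(x \right)} = 11 + x$ ($d{\left(x \right)} = x - -11 = x + 11 = 11 + x$)
$n = 2 \sqrt{3561}$ ($n = \sqrt{14244} = 2 \sqrt{3561} \approx 119.35$)
$n - d{\left(X{\left(u{\left(w{\left(1 \right)} \right)} \right)} \right)} = 2 \sqrt{3561} - \left(11 + 0\right) = 2 \sqrt{3561} - 11 = -11 + 2 \sqrt{3561}$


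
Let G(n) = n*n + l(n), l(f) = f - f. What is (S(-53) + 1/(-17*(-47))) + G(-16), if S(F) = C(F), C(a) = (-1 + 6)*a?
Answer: -7190/799 ≈ -8.9987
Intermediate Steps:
C(a) = 5*a
l(f) = 0
S(F) = 5*F
G(n) = n² (G(n) = n*n + 0 = n² + 0 = n²)
(S(-53) + 1/(-17*(-47))) + G(-16) = (5*(-53) + 1/(-17*(-47))) + (-16)² = (-265 + 1/799) + 256 = -211734/799 + 256 = -7190/799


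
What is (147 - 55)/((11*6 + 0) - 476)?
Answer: -46/205 ≈ -0.22439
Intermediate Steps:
(147 - 55)/((11*6 + 0) - 476) = 92/((66 + 0) - 476) = 92/(66 - 476) = 92/(-410) = 92*(-1/410) = -46/205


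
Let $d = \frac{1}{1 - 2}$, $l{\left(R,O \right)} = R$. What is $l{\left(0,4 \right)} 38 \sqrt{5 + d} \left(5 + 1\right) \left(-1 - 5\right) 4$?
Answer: $0$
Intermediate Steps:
$d = -1$ ($d = \frac{1}{-1} = -1$)
$l{\left(0,4 \right)} 38 \sqrt{5 + d} \left(5 + 1\right) \left(-1 - 5\right) 4 = 0 \cdot 38 \sqrt{5 - 1} \left(5 + 1\right) \left(-1 - 5\right) 4 = 0 \sqrt{4} \cdot 6 \left(-6\right) 4 = 0 \cdot 2 \left(-36\right) 4 = 0 \left(\left(-72\right) 4\right) = 0 \left(-288\right) = 0$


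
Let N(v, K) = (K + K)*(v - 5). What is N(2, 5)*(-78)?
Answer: 2340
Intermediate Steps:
N(v, K) = 2*K*(-5 + v) (N(v, K) = (2*K)*(-5 + v) = 2*K*(-5 + v))
N(2, 5)*(-78) = (2*5*(-5 + 2))*(-78) = (2*5*(-3))*(-78) = -30*(-78) = 2340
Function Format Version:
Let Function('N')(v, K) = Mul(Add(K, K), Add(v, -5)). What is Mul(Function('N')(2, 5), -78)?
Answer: 2340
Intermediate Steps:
Function('N')(v, K) = Mul(2, K, Add(-5, v)) (Function('N')(v, K) = Mul(Mul(2, K), Add(-5, v)) = Mul(2, K, Add(-5, v)))
Mul(Function('N')(2, 5), -78) = Mul(Mul(2, 5, Add(-5, 2)), -78) = Mul(Mul(2, 5, -3), -78) = Mul(-30, -78) = 2340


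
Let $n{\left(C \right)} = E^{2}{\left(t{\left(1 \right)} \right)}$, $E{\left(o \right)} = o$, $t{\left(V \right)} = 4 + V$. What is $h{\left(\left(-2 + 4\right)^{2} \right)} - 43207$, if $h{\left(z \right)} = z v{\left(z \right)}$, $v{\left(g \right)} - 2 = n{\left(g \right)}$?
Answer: $-43099$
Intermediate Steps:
$n{\left(C \right)} = 25$ ($n{\left(C \right)} = \left(4 + 1\right)^{2} = 5^{2} = 25$)
$v{\left(g \right)} = 27$ ($v{\left(g \right)} = 2 + 25 = 27$)
$h{\left(z \right)} = 27 z$ ($h{\left(z \right)} = z 27 = 27 z$)
$h{\left(\left(-2 + 4\right)^{2} \right)} - 43207 = 27 \left(-2 + 4\right)^{2} - 43207 = 27 \cdot 2^{2} - 43207 = 27 \cdot 4 - 43207 = 108 - 43207 = -43099$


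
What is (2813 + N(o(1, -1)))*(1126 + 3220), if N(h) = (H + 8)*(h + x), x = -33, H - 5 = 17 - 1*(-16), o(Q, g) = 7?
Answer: 7027482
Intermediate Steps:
H = 38 (H = 5 + (17 - 1*(-16)) = 5 + (17 + 16) = 5 + 33 = 38)
N(h) = -1518 + 46*h (N(h) = (38 + 8)*(h - 33) = 46*(-33 + h) = -1518 + 46*h)
(2813 + N(o(1, -1)))*(1126 + 3220) = (2813 + (-1518 + 46*7))*(1126 + 3220) = (2813 + (-1518 + 322))*4346 = (2813 - 1196)*4346 = 1617*4346 = 7027482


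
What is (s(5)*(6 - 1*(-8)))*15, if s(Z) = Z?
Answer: 1050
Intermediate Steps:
(s(5)*(6 - 1*(-8)))*15 = (5*(6 - 1*(-8)))*15 = (5*(6 + 8))*15 = (5*14)*15 = 70*15 = 1050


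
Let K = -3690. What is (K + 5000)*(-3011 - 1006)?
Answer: -5262270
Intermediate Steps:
(K + 5000)*(-3011 - 1006) = (-3690 + 5000)*(-3011 - 1006) = 1310*(-4017) = -5262270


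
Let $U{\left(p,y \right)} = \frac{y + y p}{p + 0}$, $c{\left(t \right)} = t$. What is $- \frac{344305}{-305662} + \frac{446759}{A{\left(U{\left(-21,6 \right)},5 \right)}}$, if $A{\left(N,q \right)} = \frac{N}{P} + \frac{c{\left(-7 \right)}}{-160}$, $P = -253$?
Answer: $\frac{38694864271215965}{1833055014} \approx 2.111 \cdot 10^{7}$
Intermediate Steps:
$U{\left(p,y \right)} = \frac{y + p y}{p}$
$A{\left(N,q \right)} = \frac{7}{160} - \frac{N}{253}$ ($A{\left(N,q \right)} = \frac{N}{-253} - \frac{7}{-160} = N \left(- \frac{1}{253}\right) - - \frac{7}{160} = - \frac{N}{253} + \frac{7}{160} = \frac{7}{160} - \frac{N}{253}$)
$- \frac{344305}{-305662} + \frac{446759}{A{\left(U{\left(-21,6 \right)},5 \right)}} = - \frac{344305}{-305662} + \frac{446759}{\frac{7}{160} - \frac{6 + \frac{6}{-21}}{253}} = \left(-344305\right) \left(- \frac{1}{305662}\right) + \frac{446759}{\frac{7}{160} - \frac{6 + 6 \left(- \frac{1}{21}\right)}{253}} = \frac{344305}{305662} + \frac{446759}{\frac{7}{160} - \frac{6 - \frac{2}{7}}{253}} = \frac{344305}{305662} + \frac{446759}{\frac{7}{160} - \frac{40}{1771}} = \frac{344305}{305662} + \frac{446759}{\frac{5997}{283360}} = \frac{344305}{305662} + 446759 \cdot \frac{283360}{5997} = \frac{344305}{305662} + \frac{126593630240}{5997} = \frac{38694864271215965}{1833055014}$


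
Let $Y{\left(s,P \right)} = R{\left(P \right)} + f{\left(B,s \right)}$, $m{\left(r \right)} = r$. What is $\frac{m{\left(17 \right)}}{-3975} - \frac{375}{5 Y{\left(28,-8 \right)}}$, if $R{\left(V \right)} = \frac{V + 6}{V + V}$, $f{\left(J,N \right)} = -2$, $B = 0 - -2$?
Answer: $\frac{158983}{3975} \approx 39.996$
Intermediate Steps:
$B = 2$ ($B = 0 + 2 = 2$)
$R{\left(V \right)} = \frac{6 + V}{2 V}$
$Y{\left(s,P \right)} = -2 + \frac{6 + P}{2 P}$ ($Y{\left(s,P \right)} = \frac{6 + P}{2 P} - 2 = -2 + \frac{6 + P}{2 P}$)
$\frac{m{\left(17 \right)}}{-3975} - \frac{375}{5 Y{\left(28,-8 \right)}} = \frac{17}{-3975} - \frac{375}{5 \left(- \frac{3}{2} + \frac{3}{-8}\right)} = 17 \left(- \frac{1}{3975}\right) - \frac{375}{5 \left(- \frac{3}{2} + 3 \left(- \frac{1}{8}\right)\right)} = - \frac{17}{3975} - \frac{375}{5 \left(- \frac{3}{2} - \frac{3}{8}\right)} = - \frac{17}{3975} - \frac{375}{5 \left(- \frac{15}{8}\right)} = - \frac{17}{3975} - \frac{375}{- \frac{75}{8}} = - \frac{17}{3975} - -40 = - \frac{17}{3975} + 40 = \frac{158983}{3975}$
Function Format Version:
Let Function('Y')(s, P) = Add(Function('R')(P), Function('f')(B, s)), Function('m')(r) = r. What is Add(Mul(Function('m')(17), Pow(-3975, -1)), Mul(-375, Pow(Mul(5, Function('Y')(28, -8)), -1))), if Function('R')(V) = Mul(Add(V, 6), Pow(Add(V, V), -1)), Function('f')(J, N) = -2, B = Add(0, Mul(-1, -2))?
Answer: Rational(158983, 3975) ≈ 39.996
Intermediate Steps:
B = 2 (B = Add(0, 2) = 2)
Function('R')(V) = Mul(Rational(1, 2), Pow(V, -1), Add(6, V)) (Function('R')(V) = Mul(Add(6, V), Pow(Mul(2, V), -1)) = Mul(Add(6, V), Mul(Rational(1, 2), Pow(V, -1))) = Mul(Rational(1, 2), Pow(V, -1), Add(6, V)))
Function('Y')(s, P) = Add(-2, Mul(Rational(1, 2), Pow(P, -1), Add(6, P))) (Function('Y')(s, P) = Add(Mul(Rational(1, 2), Pow(P, -1), Add(6, P)), -2) = Add(-2, Mul(Rational(1, 2), Pow(P, -1), Add(6, P))))
Add(Mul(Function('m')(17), Pow(-3975, -1)), Mul(-375, Pow(Mul(5, Function('Y')(28, -8)), -1))) = Add(Mul(17, Pow(-3975, -1)), Mul(-375, Pow(Mul(5, Add(Rational(-3, 2), Mul(3, Pow(-8, -1)))), -1))) = Add(Mul(17, Rational(-1, 3975)), Mul(-375, Pow(Mul(5, Add(Rational(-3, 2), Mul(3, Rational(-1, 8)))), -1))) = Add(Rational(-17, 3975), Mul(-375, Pow(Mul(5, Add(Rational(-3, 2), Rational(-3, 8))), -1))) = Add(Rational(-17, 3975), Mul(-375, Pow(Mul(5, Rational(-15, 8)), -1))) = Add(Rational(-17, 3975), Mul(-375, Pow(Rational(-75, 8), -1))) = Add(Rational(-17, 3975), Mul(-375, Rational(-8, 75))) = Add(Rational(-17, 3975), 40) = Rational(158983, 3975)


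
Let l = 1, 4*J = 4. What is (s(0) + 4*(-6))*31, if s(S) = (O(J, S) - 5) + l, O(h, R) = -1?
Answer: -899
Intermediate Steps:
J = 1 (J = (¼)*4 = 1)
s(S) = -5 (s(S) = (-1 - 5) + 1 = -6 + 1 = -5)
(s(0) + 4*(-6))*31 = (-5 + 4*(-6))*31 = (-5 - 24)*31 = -29*31 = -899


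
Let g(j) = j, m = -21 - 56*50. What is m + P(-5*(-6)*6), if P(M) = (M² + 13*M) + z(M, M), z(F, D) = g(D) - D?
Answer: 31919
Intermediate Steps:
m = -2821 (m = -21 - 2800 = -2821)
z(F, D) = 0 (z(F, D) = D - D = 0)
P(M) = M² + 13*M (P(M) = (M² + 13*M) + 0 = M² + 13*M)
m + P(-5*(-6)*6) = -2821 + (-5*(-6)*6)*(13 - 5*(-6)*6) = -2821 + (30*6)*(13 + 30*6) = -2821 + 180*(13 + 180) = -2821 + 180*193 = -2821 + 34740 = 31919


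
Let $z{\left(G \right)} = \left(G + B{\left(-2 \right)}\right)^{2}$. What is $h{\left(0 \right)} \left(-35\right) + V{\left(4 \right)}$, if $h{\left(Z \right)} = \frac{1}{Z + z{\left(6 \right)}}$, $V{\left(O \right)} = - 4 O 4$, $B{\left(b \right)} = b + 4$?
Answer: $- \frac{4131}{64} \approx -64.547$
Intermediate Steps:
$B{\left(b \right)} = 4 + b$
$V{\left(O \right)} = - 16 O$
$z{\left(G \right)} = \left(2 + G\right)^{2}$ ($z{\left(G \right)} = \left(G + \left(4 - 2\right)\right)^{2} = \left(G + 2\right)^{2} = \left(2 + G\right)^{2}$)
$h{\left(Z \right)} = \frac{1}{64 + Z}$ ($h{\left(Z \right)} = \frac{1}{Z + \left(2 + 6\right)^{2}} = \frac{1}{Z + 8^{2}} = \frac{1}{Z + 64} = \frac{1}{64 + Z}$)
$h{\left(0 \right)} \left(-35\right) + V{\left(4 \right)} = \frac{1}{64 + 0} \left(-35\right) - 64 = \frac{1}{64} \left(-35\right) - 64 = - \frac{35}{64} - 64 = - \frac{4131}{64}$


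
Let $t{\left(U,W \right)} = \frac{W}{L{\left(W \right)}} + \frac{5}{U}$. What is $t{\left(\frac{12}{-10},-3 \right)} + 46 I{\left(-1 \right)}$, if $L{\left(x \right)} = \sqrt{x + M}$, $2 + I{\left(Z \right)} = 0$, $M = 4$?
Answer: $- \frac{595}{6} \approx -99.167$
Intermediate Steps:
$I{\left(Z \right)} = -2$ ($I{\left(Z \right)} = -2 + 0 = -2$)
$L{\left(x \right)} = \sqrt{4 + x}$ ($L{\left(x \right)} = \sqrt{x + 4} = \sqrt{4 + x}$)
$t{\left(U,W \right)} = \frac{5}{U} + \frac{W}{\sqrt{4 + W}}$ ($t{\left(U,W \right)} = \frac{W}{\sqrt{4 + W}} + \frac{5}{U} = \frac{5}{U} + \frac{W}{\sqrt{4 + W}}$)
$t{\left(\frac{12}{-10},-3 \right)} + 46 I{\left(-1 \right)} = \left(\frac{5}{12 \frac{1}{-10}} - \frac{3}{\sqrt{4 - 3}}\right) + 46 \left(-2\right) = \left(\frac{5}{12 \left(- \frac{1}{10}\right)} - 3 \frac{1}{\sqrt{1}}\right) - 92 = \left(\frac{5}{- \frac{6}{5}} - 3\right) - 92 = \left(5 \left(- \frac{5}{6}\right) - 3\right) - 92 = \left(- \frac{25}{6} - 3\right) - 92 = - \frac{43}{6} - 92 = - \frac{595}{6}$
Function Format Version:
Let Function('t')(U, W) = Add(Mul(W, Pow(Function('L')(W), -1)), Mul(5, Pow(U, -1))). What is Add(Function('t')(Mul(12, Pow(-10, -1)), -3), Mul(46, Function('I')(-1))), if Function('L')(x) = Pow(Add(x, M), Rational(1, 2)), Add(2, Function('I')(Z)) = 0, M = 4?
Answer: Rational(-595, 6) ≈ -99.167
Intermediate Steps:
Function('I')(Z) = -2 (Function('I')(Z) = Add(-2, 0) = -2)
Function('L')(x) = Pow(Add(4, x), Rational(1, 2)) (Function('L')(x) = Pow(Add(x, 4), Rational(1, 2)) = Pow(Add(4, x), Rational(1, 2)))
Function('t')(U, W) = Add(Mul(5, Pow(U, -1)), Mul(W, Pow(Add(4, W), Rational(-1, 2)))) (Function('t')(U, W) = Add(Mul(W, Pow(Pow(Add(4, W), Rational(1, 2)), -1)), Mul(5, Pow(U, -1))) = Add(Mul(W, Pow(Add(4, W), Rational(-1, 2))), Mul(5, Pow(U, -1))) = Add(Mul(5, Pow(U, -1)), Mul(W, Pow(Add(4, W), Rational(-1, 2)))))
Add(Function('t')(Mul(12, Pow(-10, -1)), -3), Mul(46, Function('I')(-1))) = Add(Add(Mul(5, Pow(Mul(12, Pow(-10, -1)), -1)), Mul(-3, Pow(Add(4, -3), Rational(-1, 2)))), Mul(46, -2)) = Add(Add(Mul(5, Pow(Mul(12, Rational(-1, 10)), -1)), Mul(-3, Pow(1, Rational(-1, 2)))), -92) = Add(Add(Mul(5, Pow(Rational(-6, 5), -1)), Mul(-3, 1)), -92) = Add(Add(Mul(5, Rational(-5, 6)), -3), -92) = Add(Add(Rational(-25, 6), -3), -92) = Add(Rational(-43, 6), -92) = Rational(-595, 6)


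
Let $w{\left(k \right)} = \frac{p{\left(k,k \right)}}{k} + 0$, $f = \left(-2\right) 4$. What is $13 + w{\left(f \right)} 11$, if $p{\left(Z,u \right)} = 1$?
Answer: $\frac{93}{8} \approx 11.625$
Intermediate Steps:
$f = -8$
$w{\left(k \right)} = \frac{1}{k}$ ($w{\left(k \right)} = 1 \frac{1}{k} + 0 = \frac{1}{k} + 0 = \frac{1}{k}$)
$13 + w{\left(f \right)} 11 = 13 + \frac{1}{-8} \cdot 11 = 13 - \frac{11}{8} = \frac{93}{8}$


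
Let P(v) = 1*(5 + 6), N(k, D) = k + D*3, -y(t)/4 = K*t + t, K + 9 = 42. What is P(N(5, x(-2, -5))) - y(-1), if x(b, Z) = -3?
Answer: -125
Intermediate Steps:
K = 33 (K = -9 + 42 = 33)
y(t) = -136*t (y(t) = -4*(33*t + t) = -136*t)
N(k, D) = k + 3*D
P(v) = 11 (P(v) = 1*11 = 11)
P(N(5, x(-2, -5))) - y(-1) = 11 - (-136)*(-1) = 11 - 1*136 = 11 - 136 = -125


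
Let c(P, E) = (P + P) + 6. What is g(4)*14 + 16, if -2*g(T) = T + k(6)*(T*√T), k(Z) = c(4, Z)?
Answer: -796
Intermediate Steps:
c(P, E) = 6 + 2*P (c(P, E) = 2*P + 6 = 6 + 2*P)
k(Z) = 14 (k(Z) = 6 + 2*4 = 6 + 8 = 14)
g(T) = -7*T^(3/2) - T/2 (g(T) = -(T + 14*(T*√T))/2 = -(T + 14*T^(3/2))/2 = -7*T^(3/2) - T/2)
g(4)*14 + 16 = (-7*4^(3/2) - ½*4)*14 + 16 = (-7*8 - 2)*14 + 16 = (-56 - 2)*14 + 16 = -58*14 + 16 = -812 + 16 = -796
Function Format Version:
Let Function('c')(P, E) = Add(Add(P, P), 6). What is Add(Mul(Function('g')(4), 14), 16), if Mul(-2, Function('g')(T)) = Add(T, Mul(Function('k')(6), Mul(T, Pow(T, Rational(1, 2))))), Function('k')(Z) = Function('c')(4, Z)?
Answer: -796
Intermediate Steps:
Function('c')(P, E) = Add(6, Mul(2, P)) (Function('c')(P, E) = Add(Mul(2, P), 6) = Add(6, Mul(2, P)))
Function('k')(Z) = 14 (Function('k')(Z) = Add(6, Mul(2, 4)) = Add(6, 8) = 14)
Function('g')(T) = Add(Mul(-7, Pow(T, Rational(3, 2))), Mul(Rational(-1, 2), T)) (Function('g')(T) = Mul(Rational(-1, 2), Add(T, Mul(14, Mul(T, Pow(T, Rational(1, 2)))))) = Mul(Rational(-1, 2), Add(T, Mul(14, Pow(T, Rational(3, 2))))) = Add(Mul(-7, Pow(T, Rational(3, 2))), Mul(Rational(-1, 2), T)))
Add(Mul(Function('g')(4), 14), 16) = Add(Mul(Add(Mul(-7, Pow(4, Rational(3, 2))), Mul(Rational(-1, 2), 4)), 14), 16) = Add(Mul(Add(Mul(-7, 8), -2), 14), 16) = Add(Mul(Add(-56, -2), 14), 16) = Add(Mul(-58, 14), 16) = Add(-812, 16) = -796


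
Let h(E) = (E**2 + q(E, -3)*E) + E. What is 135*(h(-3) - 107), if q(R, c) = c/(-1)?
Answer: -14850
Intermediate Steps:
q(R, c) = -c (q(R, c) = c*(-1) = -c)
h(E) = E**2 + 4*E (h(E) = (E**2 + (-1*(-3))*E) + E = (E**2 + 3*E) + E = E**2 + 4*E)
135*(h(-3) - 107) = 135*(-3*(4 - 3) - 107) = 135*(-3*1 - 107) = 135*(-3 - 107) = 135*(-110) = -14850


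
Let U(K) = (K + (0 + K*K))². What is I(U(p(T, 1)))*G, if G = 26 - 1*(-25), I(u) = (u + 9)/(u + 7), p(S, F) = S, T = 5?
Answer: 46359/907 ≈ 51.112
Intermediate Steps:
U(K) = (K + K²)² (U(K) = (K + (0 + K²))² = (K + K²)²)
I(u) = (9 + u)/(7 + u)
G = 51 (G = 26 + 25 = 51)
I(U(p(T, 1)))*G = ((9 + 5²*(1 + 5)²)/(7 + 5²*(1 + 5)²))*51 = ((9 + 25*6²)/(7 + 25*6²))*51 = ((9 + 25*36)/(7 + 25*36))*51 = ((9 + 900)/(7 + 900))*51 = (909/907)*51 = 46359/907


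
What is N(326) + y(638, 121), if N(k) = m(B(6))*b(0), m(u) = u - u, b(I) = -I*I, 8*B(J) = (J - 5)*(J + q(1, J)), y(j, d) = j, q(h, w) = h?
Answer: 638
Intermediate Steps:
B(J) = (1 + J)*(-5 + J)/8 (B(J) = ((J - 5)*(J + 1))/8 = ((-5 + J)*(1 + J))/8 = ((1 + J)*(-5 + J))/8 = (1 + J)*(-5 + J)/8)
b(I) = -I**2
m(u) = 0
N(k) = 0 (N(k) = 0*(-1*0**2) = 0*(-1*0) = 0*0 = 0)
N(326) + y(638, 121) = 0 + 638 = 638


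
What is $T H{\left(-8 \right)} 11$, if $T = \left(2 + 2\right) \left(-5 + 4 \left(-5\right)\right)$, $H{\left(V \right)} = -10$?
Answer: $11000$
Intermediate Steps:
$T = -100$ ($T = 4 \left(-5 - 20\right) = 4 \left(-25\right) = -100$)
$T H{\left(-8 \right)} 11 = \left(-100\right) \left(-10\right) 11 = 1000 \cdot 11 = 11000$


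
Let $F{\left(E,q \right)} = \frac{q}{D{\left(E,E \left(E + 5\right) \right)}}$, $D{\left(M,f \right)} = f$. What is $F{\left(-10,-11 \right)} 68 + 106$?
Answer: $\frac{2276}{25} \approx 91.04$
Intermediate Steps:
$F{\left(E,q \right)} = \frac{q}{E \left(5 + E\right)}$ ($F{\left(E,q \right)} = \frac{q}{E \left(E + 5\right)} = \frac{q}{E \left(5 + E\right)}$)
$F{\left(-10,-11 \right)} 68 + 106 = - \frac{11}{\left(-10\right) \left(5 - 10\right)} 68 + 106 = \left(-11\right) \left(- \frac{1}{10}\right) \frac{1}{-5} \cdot 68 + 106 = \left(-11\right) \left(- \frac{1}{10}\right) \left(- \frac{1}{5}\right) 68 + 106 = \left(- \frac{11}{50}\right) 68 + 106 = - \frac{374}{25} + 106 = \frac{2276}{25}$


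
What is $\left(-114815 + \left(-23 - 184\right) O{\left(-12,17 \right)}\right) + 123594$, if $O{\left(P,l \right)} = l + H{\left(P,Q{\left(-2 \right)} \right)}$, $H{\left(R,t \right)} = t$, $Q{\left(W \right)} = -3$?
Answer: $5881$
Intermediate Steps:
$O{\left(P,l \right)} = -3 + l$ ($O{\left(P,l \right)} = l - 3 = -3 + l$)
$\left(-114815 + \left(-23 - 184\right) O{\left(-12,17 \right)}\right) + 123594 = \left(-114815 + \left(-23 - 184\right) \left(-3 + 17\right)\right) + 123594 = \left(-114815 - 2898\right) + 123594 = -117713 + 123594 = 5881$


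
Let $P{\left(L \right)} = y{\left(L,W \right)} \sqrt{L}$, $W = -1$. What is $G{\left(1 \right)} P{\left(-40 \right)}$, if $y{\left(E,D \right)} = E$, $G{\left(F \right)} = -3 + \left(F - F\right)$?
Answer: $240 i \sqrt{10} \approx 758.95 i$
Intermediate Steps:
$G{\left(F \right)} = -3$ ($G{\left(F \right)} = -3 + 0 = -3$)
$P{\left(L \right)} = L^{\frac{3}{2}}$ ($P{\left(L \right)} = L \sqrt{L} = L^{\frac{3}{2}}$)
$G{\left(1 \right)} P{\left(-40 \right)} = - 3 \left(-40\right)^{\frac{3}{2}} = - 3 \left(- 80 i \sqrt{10}\right) = 240 i \sqrt{10}$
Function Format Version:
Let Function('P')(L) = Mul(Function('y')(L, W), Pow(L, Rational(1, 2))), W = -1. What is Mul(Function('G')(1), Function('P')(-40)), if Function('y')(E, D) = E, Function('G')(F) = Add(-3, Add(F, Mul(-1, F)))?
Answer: Mul(240, I, Pow(10, Rational(1, 2))) ≈ Mul(758.95, I)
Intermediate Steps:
Function('G')(F) = -3 (Function('G')(F) = Add(-3, 0) = -3)
Function('P')(L) = Pow(L, Rational(3, 2)) (Function('P')(L) = Mul(L, Pow(L, Rational(1, 2))) = Pow(L, Rational(3, 2)))
Mul(Function('G')(1), Function('P')(-40)) = Mul(-3, Pow(-40, Rational(3, 2))) = Mul(-3, Mul(-80, I, Pow(10, Rational(1, 2)))) = Mul(240, I, Pow(10, Rational(1, 2)))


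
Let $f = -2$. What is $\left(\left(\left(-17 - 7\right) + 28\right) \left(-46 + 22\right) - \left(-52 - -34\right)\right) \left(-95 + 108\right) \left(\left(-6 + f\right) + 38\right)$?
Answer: $-30420$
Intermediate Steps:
$\left(\left(\left(-17 - 7\right) + 28\right) \left(-46 + 22\right) - \left(-52 - -34\right)\right) \left(-95 + 108\right) \left(\left(-6 + f\right) + 38\right) = \left(\left(\left(-17 - 7\right) + 28\right) \left(-46 + 22\right) - \left(-52 - -34\right)\right) \left(-95 + 108\right) \left(\left(-6 - 2\right) + 38\right) = \left(\left(\left(-17 - 7\right) + 28\right) \left(-24\right) - \left(-52 + 34\right)\right) 13 \left(-8 + 38\right) = \left(\left(-24 + 28\right) \left(-24\right) - -18\right) 13 \cdot 30 = \left(4 \left(-24\right) + 18\right) 13 \cdot 30 = \left(-96 + 18\right) 13 \cdot 30 = \left(-78\right) 13 \cdot 30 = \left(-1014\right) 30 = -30420$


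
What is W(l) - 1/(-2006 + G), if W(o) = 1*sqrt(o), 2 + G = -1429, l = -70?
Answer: 1/3437 + I*sqrt(70) ≈ 0.00029095 + 8.3666*I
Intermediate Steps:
G = -1431 (G = -2 - 1429 = -1431)
W(o) = sqrt(o)
W(l) - 1/(-2006 + G) = sqrt(-70) - 1/(-2006 - 1431) = I*sqrt(70) - 1/(-3437) = I*sqrt(70) - 1*(-1/3437) = I*sqrt(70) + 1/3437 = 1/3437 + I*sqrt(70)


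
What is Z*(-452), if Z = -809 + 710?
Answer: 44748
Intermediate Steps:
Z = -99
Z*(-452) = -99*(-452) = 44748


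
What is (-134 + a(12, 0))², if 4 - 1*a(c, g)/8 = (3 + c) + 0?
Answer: 49284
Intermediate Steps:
a(c, g) = 8 - 8*c (a(c, g) = 32 - 8*((3 + c) + 0) = 32 - 8*(3 + c) = 32 + (-24 - 8*c) = 8 - 8*c)
(-134 + a(12, 0))² = (-134 + (8 - 8*12))² = (-134 + (8 - 96))² = (-134 - 88)² = (-222)² = 49284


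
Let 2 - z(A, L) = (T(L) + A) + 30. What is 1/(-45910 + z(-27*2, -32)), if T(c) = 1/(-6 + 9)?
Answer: -3/137653 ≈ -2.1794e-5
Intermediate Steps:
T(c) = ⅓ (T(c) = 1/3 = ⅓)
z(A, L) = -85/3 - A (z(A, L) = 2 - ((⅓ + A) + 30) = 2 - (91/3 + A) = 2 + (-91/3 - A) = -85/3 - A)
1/(-45910 + z(-27*2, -32)) = 1/(-45910 + (-85/3 - (-27)*2)) = 1/(-45910 + (-85/3 - 1*(-54))) = 1/(-45910 + (-85/3 + 54)) = 1/(-45910 + 77/3) = 1/(-137653/3) = -3/137653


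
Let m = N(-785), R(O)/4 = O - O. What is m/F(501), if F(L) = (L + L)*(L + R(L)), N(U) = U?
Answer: -785/502002 ≈ -0.0015637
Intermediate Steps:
R(O) = 0 (R(O) = 4*(O - O) = 4*0 = 0)
m = -785
F(L) = 2*L² (F(L) = (L + L)*(L + 0) = (2*L)*L = 2*L²)
m/F(501) = -785/(2*501²) = -785/(2*251001) = -785/502002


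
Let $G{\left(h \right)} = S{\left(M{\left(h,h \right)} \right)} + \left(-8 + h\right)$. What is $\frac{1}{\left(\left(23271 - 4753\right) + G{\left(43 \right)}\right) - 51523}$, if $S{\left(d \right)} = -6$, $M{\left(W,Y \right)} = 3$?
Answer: $- \frac{1}{32976} \approx -3.0325 \cdot 10^{-5}$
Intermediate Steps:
$G{\left(h \right)} = -14 + h$ ($G{\left(h \right)} = -6 + \left(-8 + h\right) = -14 + h$)
$\frac{1}{\left(\left(23271 - 4753\right) + G{\left(43 \right)}\right) - 51523} = \frac{1}{\left(\left(23271 - 4753\right) + \left(-14 + 43\right)\right) - 51523} = \frac{1}{\left(18518 + 29\right) - 51523} = \frac{1}{18547 - 51523} = \frac{1}{-32976} = - \frac{1}{32976}$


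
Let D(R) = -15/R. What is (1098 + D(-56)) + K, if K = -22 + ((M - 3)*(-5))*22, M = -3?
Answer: 97231/56 ≈ 1736.3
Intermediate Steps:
K = 638 (K = -22 + ((-3 - 3)*(-5))*22 = -22 - 6*(-5)*22 = -22 + 30*22 = -22 + 660 = 638)
(1098 + D(-56)) + K = (1098 - 15/(-56)) + 638 = (1098 - 15*(-1/56)) + 638 = (1098 + 15/56) + 638 = 61503/56 + 638 = 97231/56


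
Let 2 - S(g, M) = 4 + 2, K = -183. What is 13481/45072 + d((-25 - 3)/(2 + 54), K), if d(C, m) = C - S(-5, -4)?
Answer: 171233/45072 ≈ 3.7991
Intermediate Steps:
S(g, M) = -4 (S(g, M) = 2 - (4 + 2) = 2 - 1*6 = 2 - 6 = -4)
d(C, m) = 4 + C (d(C, m) = C - 1*(-4) = C + 4 = 4 + C)
13481/45072 + d((-25 - 3)/(2 + 54), K) = 13481/45072 + (4 + (-25 - 3)/(2 + 54)) = 13481*(1/45072) + (4 - 28/56) = 13481/45072 + (4 - 28*1/56) = 13481/45072 + (4 - ½) = 13481/45072 + 7/2 = 171233/45072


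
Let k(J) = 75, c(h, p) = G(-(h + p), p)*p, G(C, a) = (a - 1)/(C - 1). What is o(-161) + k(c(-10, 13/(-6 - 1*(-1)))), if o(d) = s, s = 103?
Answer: 178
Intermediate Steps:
G(C, a) = (-1 + a)/(-1 + C)
c(h, p) = p*(-1 + p)/(-1 - h - p) (c(h, p) = ((-1 + p)/(-1 - (h + p)))*p = ((-1 + p)/(-1 + (-h - p)))*p = ((-1 + p)/(-1 - h - p))*p = p*(-1 + p)/(-1 - h - p))
o(d) = 103
o(-161) + k(c(-10, 13/(-6 - 1*(-1)))) = 103 + 75 = 178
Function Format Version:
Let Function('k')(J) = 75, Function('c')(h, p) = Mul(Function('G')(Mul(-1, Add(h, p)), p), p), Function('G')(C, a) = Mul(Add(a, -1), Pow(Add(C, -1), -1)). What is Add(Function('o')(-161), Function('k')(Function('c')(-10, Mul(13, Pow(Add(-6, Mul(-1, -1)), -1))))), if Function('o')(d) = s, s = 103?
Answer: 178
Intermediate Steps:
Function('G')(C, a) = Mul(Pow(Add(-1, C), -1), Add(-1, a)) (Function('G')(C, a) = Mul(Add(-1, a), Pow(Add(-1, C), -1)) = Mul(Pow(Add(-1, C), -1), Add(-1, a)))
Function('c')(h, p) = Mul(p, Pow(Add(-1, Mul(-1, h), Mul(-1, p)), -1), Add(-1, p)) (Function('c')(h, p) = Mul(Mul(Pow(Add(-1, Mul(-1, Add(h, p))), -1), Add(-1, p)), p) = Mul(Mul(Pow(Add(-1, Add(Mul(-1, h), Mul(-1, p))), -1), Add(-1, p)), p) = Mul(Mul(Pow(Add(-1, Mul(-1, h), Mul(-1, p)), -1), Add(-1, p)), p) = Mul(p, Pow(Add(-1, Mul(-1, h), Mul(-1, p)), -1), Add(-1, p)))
Function('o')(d) = 103
Add(Function('o')(-161), Function('k')(Function('c')(-10, Mul(13, Pow(Add(-6, Mul(-1, -1)), -1))))) = Add(103, 75) = 178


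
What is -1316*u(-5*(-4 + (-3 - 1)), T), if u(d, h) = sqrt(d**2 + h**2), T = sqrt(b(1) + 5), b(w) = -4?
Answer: -1316*sqrt(1601) ≈ -52656.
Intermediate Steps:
T = 1 (T = sqrt(-4 + 5) = sqrt(1) = 1)
-1316*u(-5*(-4 + (-3 - 1)), T) = -1316*sqrt((-5*(-4 + (-3 - 1)))**2 + 1**2) = -1316*sqrt((-5*(-4 - 4))**2 + 1) = -1316*sqrt((-5*(-8))**2 + 1) = -1316*sqrt(40**2 + 1) = -1316*sqrt(1600 + 1) = -1316*sqrt(1601)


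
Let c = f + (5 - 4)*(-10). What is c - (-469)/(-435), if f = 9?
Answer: -904/435 ≈ -2.0782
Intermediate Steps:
c = -1 (c = 9 + (5 - 4)*(-10) = 9 + 1*(-10) = 9 - 10 = -1)
c - (-469)/(-435) = -1 - (-469)/(-435) = -1 - (-469)*(-1)/435 = -1 - 1*469/435 = -1 - 469/435 = -904/435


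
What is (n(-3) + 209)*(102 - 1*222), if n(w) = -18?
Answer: -22920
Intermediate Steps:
(n(-3) + 209)*(102 - 1*222) = (-18 + 209)*(102 - 1*222) = 191*(102 - 222) = 191*(-120) = -22920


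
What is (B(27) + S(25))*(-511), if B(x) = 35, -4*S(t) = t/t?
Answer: -71029/4 ≈ -17757.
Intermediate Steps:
S(t) = -¼ (S(t) = -t/(4*t) = -¼*1 = -¼)
(B(27) + S(25))*(-511) = (35 - ¼)*(-511) = (139/4)*(-511) = -71029/4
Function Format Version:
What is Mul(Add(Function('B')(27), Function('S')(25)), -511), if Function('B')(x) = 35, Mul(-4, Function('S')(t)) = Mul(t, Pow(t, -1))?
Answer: Rational(-71029, 4) ≈ -17757.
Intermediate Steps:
Function('S')(t) = Rational(-1, 4) (Function('S')(t) = Mul(Rational(-1, 4), Mul(t, Pow(t, -1))) = Mul(Rational(-1, 4), 1) = Rational(-1, 4))
Mul(Add(Function('B')(27), Function('S')(25)), -511) = Mul(Add(35, Rational(-1, 4)), -511) = Mul(Rational(139, 4), -511) = Rational(-71029, 4)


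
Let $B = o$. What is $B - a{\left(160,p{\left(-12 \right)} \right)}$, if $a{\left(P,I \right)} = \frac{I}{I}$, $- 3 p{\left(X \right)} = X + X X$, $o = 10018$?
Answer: $10017$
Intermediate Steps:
$p{\left(X \right)} = - \frac{X}{3} - \frac{X^{2}}{3}$ ($p{\left(X \right)} = - \frac{X + X X}{3} = - \frac{X + X^{2}}{3} = - \frac{X}{3} - \frac{X^{2}}{3}$)
$B = 10018$
$a{\left(P,I \right)} = 1$
$B - a{\left(160,p{\left(-12 \right)} \right)} = 10018 - 1 = 10017$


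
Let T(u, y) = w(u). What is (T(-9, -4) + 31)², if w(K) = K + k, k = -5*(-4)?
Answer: 1764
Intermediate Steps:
k = 20
w(K) = 20 + K (w(K) = K + 20 = 20 + K)
T(u, y) = 20 + u
(T(-9, -4) + 31)² = ((20 - 9) + 31)² = (11 + 31)² = 42² = 1764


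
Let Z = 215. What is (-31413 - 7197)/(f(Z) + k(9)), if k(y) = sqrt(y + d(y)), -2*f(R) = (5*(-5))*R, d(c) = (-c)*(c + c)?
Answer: -415057500/28891237 + 463320*I*sqrt(17)/28891237 ≈ -14.366 + 0.066121*I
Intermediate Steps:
d(c) = -2*c**2 (d(c) = (-c)*(2*c) = -2*c**2)
f(R) = 25*R/2 (f(R) = -5*(-5)*R/2 = -(-25)*R/2 = 25*R/2)
k(y) = sqrt(y - 2*y**2)
(-31413 - 7197)/(f(Z) + k(9)) = (-31413 - 7197)/((25/2)*215 + sqrt(9*(1 - 2*9))) = -38610/(5375/2 + sqrt(9*(1 - 18))) = -38610/(5375/2 + sqrt(9*(-17))) = -38610/(5375/2 + sqrt(-153)) = -38610/(5375/2 + 3*I*sqrt(17))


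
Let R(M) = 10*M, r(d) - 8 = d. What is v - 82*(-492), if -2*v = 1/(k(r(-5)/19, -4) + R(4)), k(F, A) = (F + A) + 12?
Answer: 73829501/1830 ≈ 40344.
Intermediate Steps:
r(d) = 8 + d
k(F, A) = 12 + A + F (k(F, A) = (A + F) + 12 = 12 + A + F)
v = -19/1830 (v = -1/(2*((12 - 4 + (8 - 5)/19) + 10*4)) = -1/(2*((12 - 4 + 3*(1/19)) + 40)) = -1/(2*((12 - 4 + 3/19) + 40)) = -1/(2*(155/19 + 40)) = -1/(2*915/19) = -½*19/915 = -19/1830 ≈ -0.010383)
v - 82*(-492) = -19/1830 - 82*(-492) = -19/1830 + 40344 = 73829501/1830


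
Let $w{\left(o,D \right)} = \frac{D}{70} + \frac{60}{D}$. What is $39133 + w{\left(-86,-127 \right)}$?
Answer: $\frac{347872041}{8890} \approx 39131.0$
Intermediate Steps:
$w{\left(o,D \right)} = \frac{60}{D} + \frac{D}{70}$ ($w{\left(o,D \right)} = D \frac{1}{70} + \frac{60}{D} = \frac{D}{70} + \frac{60}{D} = \frac{60}{D} + \frac{D}{70}$)
$39133 + w{\left(-86,-127 \right)} = 39133 + \left(\frac{60}{-127} + \frac{1}{70} \left(-127\right)\right) = 39133 + \left(60 \left(- \frac{1}{127}\right) - \frac{127}{70}\right) = 39133 - \frac{20329}{8890} = \frac{347872041}{8890}$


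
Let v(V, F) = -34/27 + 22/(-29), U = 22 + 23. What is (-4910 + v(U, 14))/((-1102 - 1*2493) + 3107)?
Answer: 1923055/191052 ≈ 10.066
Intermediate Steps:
U = 45
v(V, F) = -1580/783 (v(V, F) = -34*1/27 + 22*(-1/29) = -34/27 - 22/29 = -1580/783)
(-4910 + v(U, 14))/((-1102 - 1*2493) + 3107) = (-4910 - 1580/783)/((-1102 - 1*2493) + 3107) = -3846110/(783*((-1102 - 2493) + 3107)) = -3846110/(783*(-3595 + 3107)) = -3846110/783/(-488) = -3846110/783*(-1/488) = 1923055/191052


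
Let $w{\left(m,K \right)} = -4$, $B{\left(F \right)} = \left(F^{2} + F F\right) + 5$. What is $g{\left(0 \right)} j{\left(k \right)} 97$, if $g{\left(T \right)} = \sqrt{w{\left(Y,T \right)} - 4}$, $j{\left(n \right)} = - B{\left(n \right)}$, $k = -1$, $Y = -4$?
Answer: $- 1358 i \sqrt{2} \approx - 1920.5 i$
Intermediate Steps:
$B{\left(F \right)} = 5 + 2 F^{2}$ ($B{\left(F \right)} = \left(F^{2} + F^{2}\right) + 5 = 2 F^{2} + 5 = 5 + 2 F^{2}$)
$j{\left(n \right)} = -5 - 2 n^{2}$ ($j{\left(n \right)} = - (5 + 2 n^{2}) = -5 - 2 n^{2}$)
$g{\left(T \right)} = 2 i \sqrt{2}$ ($g{\left(T \right)} = \sqrt{-4 - 4} = \sqrt{-8} = 2 i \sqrt{2}$)
$g{\left(0 \right)} j{\left(k \right)} 97 = 2 i \sqrt{2} \left(-5 - 2 \left(-1\right)^{2}\right) 97 = 2 i \sqrt{2} \left(-5 - 2\right) 97 = 2 i \sqrt{2} \left(-7\right) 97 = - 14 i \sqrt{2} \cdot 97 = - 1358 i \sqrt{2}$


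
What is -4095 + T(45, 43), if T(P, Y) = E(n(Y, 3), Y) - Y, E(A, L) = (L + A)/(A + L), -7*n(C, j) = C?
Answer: -4137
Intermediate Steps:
n(C, j) = -C/7
E(A, L) = 1 (E(A, L) = (A + L)/(A + L) = 1)
T(P, Y) = 1 - Y
-4095 + T(45, 43) = -4095 + (1 - 1*43) = -4095 + (1 - 43) = -4095 - 42 = -4137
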